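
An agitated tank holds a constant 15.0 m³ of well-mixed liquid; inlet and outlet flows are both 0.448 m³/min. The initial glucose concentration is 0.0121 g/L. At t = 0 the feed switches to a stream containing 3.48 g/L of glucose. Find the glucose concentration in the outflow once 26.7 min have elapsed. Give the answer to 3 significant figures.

Accumulation = in − out for the solute gives V dC/dt = Q(C_in − C).
Time constant τ = V/Q = 15.0/0.448 = 33.482 min.
This is linear first-order; C(t) = C_in + (C₀ − C_in) e^(−t/τ).
C(26.7) = 3.48 + (0.0121 − 3.48)·e^(−26.7/33.482) = 3.48 + (-3.4679)·0.45048 = 1.9178 g/L.

1.92 g/L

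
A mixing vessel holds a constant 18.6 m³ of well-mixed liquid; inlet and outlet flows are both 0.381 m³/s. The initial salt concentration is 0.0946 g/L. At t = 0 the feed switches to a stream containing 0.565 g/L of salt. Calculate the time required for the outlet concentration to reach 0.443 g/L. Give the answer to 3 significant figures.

Transient balance on the dissolved component: V dC/dt = Q(C_in − C), so τ = V/Q = 48.819 s.
C(t) = C_in + (C₀ − C_in) e^(−t/τ). Set C = 0.443 and solve for t:
e^(−t/τ) = (C − C_in)/(C₀ − C_in) = (0.443 − 0.565)/(0.0946 − 0.565) = 0.25935
t = −τ ln(…) = 48.819 × 1.3496 = 65.884 s.

65.9 s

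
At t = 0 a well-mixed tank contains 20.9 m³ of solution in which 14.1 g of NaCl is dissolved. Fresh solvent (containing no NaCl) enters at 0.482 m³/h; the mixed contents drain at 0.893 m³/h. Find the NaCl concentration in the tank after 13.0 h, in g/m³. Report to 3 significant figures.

Let m(t) be the amount of NaCl. Volume: V(t) = V₀ + (Q_in − Q_out) t = 20.9 − 0.41100 t; V(13.0) = 15.557 m³.
Solute balance: dm/dt = 0 − Q_out C = −Q_out m/V(t).
dm/m = −Q_out dt/(V₀ − 0.41100 t); integrating gives ln(m/m₀) = −(Q_out/(Q_in−Q_out)) ln(V/V₀).
m = m₀ (V₀/V)^(Q_out/(Q_in−Q_out)) = 14.1 × (20.9/15.557)^(-2.1727) = 7.4238 g.
C = m/V = 7.4238/15.557 = 0.47720 g/m³.

0.477 g/m³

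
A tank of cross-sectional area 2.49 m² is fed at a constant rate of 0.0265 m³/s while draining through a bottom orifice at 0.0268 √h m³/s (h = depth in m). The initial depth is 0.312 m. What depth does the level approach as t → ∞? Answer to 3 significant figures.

0.978 m

Accumulation of liquid (constant cross-section A): A dh/dt = Q_in − 0.0268 √h. At steady state dh/dt = 0:
Q_in = 0.0268 √h_ss ⇒ √h_ss = 0.0265/0.0268 = 0.98881.
h_ss = 0.98881² = 0.97774 m. (Since h₀ = 0.312 m < h_ss, the level will rise toward this value.)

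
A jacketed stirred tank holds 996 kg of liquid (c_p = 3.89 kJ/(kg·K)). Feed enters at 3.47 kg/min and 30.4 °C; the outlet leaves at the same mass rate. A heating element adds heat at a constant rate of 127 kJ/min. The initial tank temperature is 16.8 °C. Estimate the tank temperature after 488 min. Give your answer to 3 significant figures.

M c_p dT/dt = ṁ c_p (T_in − T) + Q̇.
Rearrange: dT/dt = (T_ss − T)/τ with τ = M/ṁ = 287.03 min and T_ss = T_in + Q̇/(ṁ c_p) = 39.809 °C.
T approaches T_ss exponentially: T(t) = T_ss + (T₀ − T_ss) e^(−t/τ).
T(488) = 39.809 + (-23.009)·e^(−488/287.03) = 39.809 + (-23.009)·0.18265 = 35.606 °C.

35.6 °C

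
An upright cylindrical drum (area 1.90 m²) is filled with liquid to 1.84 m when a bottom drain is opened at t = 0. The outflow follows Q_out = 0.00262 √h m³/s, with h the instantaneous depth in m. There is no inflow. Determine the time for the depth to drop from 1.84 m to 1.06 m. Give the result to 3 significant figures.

Mass balance (ρ constant): A dh/dt = −0.00262 √h.
This is separable: 2 d(√h)/dt = −0.00262/A, so √h = √h₀ − (0.00262/(2A)) t.
t = 2A(√h₀ − √h)/0.00262 = 2·1.90·(√1.84 − √1.06)/0.00262
  = 3.8000 × (1.3565 − 1.0296) / 0.00262 = 474.13 s.

474 s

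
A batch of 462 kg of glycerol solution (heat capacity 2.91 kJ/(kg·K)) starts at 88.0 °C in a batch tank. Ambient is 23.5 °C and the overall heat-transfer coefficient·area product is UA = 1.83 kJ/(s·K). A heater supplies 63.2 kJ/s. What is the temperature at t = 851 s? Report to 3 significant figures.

M c_p dT/dt = −UA(T − T_amb) + Q̇.
dT/dt = (T_ss − T)/τ with T_ss = T_amb + Q̇/UA = 23.5 + 63.2/1.83 = 58.036 °C, τ = M c_p/UA = 462·2.91/1.83 = 734.66 s.
T approaches T_ss exponentially: T(t) = T_ss + (T₀ − T_ss) e^(−t/τ).
T(851) = 58.036 + (29.964)·0.31400 = 67.444 °C.

67.4 °C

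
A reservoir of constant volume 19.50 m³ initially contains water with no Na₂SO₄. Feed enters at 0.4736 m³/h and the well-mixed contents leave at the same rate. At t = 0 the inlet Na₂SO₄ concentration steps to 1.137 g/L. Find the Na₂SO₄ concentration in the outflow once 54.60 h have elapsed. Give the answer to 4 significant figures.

0.8351 g/L

Unsteady species balance (constant V, well mixed): V dC/dt = Q(C_in − C).
Rewrite as dC/dt + C/τ = C_in/τ, τ = V/Q = 41.1740 h.
Solution: C(t) = C_in + (C₀ − C_in) e^(−t/τ).
C(54.60) = 1.137 + (0 − 1.137)·e^(−54.60/41.1740) = 1.137 + (-1.13700)·0.265516 = 0.835108 g/L.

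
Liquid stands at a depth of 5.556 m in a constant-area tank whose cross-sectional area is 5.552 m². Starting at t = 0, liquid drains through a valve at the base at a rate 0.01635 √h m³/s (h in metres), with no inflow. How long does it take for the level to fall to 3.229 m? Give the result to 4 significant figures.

With no inflow, A dh/dt = −0.01635 √h.
Separate and integrate: 2(√h − √h₀) = −(0.01635/A) t.
t = 2A(√h₀ − √h)/0.01635 = 2·5.552·(√5.556 − √3.229)/0.01635
  = 11.1040 × (2.35712 − 1.79694) / 0.01635 = 380.439 s.

380.4 s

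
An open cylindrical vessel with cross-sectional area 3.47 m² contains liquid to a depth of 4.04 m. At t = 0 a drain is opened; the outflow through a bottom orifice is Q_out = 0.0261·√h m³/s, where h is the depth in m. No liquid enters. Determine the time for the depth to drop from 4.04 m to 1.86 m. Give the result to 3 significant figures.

A dh/dt = −Q_out = −0.0261 √h.
Separate and integrate: 2(√h − √h₀) = −(0.0261/A) t.
t = 2A(√h₀ − √h)/0.0261 = 2·3.47·(√4.04 − √1.86)/0.0261
  = 6.9400 × (2.0100 − 1.3638) / 0.0261 = 171.81 s.

172 s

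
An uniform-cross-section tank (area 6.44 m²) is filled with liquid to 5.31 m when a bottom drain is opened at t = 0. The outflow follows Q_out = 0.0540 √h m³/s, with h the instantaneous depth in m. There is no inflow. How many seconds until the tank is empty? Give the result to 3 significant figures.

550 s

With no inflow, A dh/dt = −0.0540 √h.
∫ h^(−1/2) dh = −(0.0540/A) ∫ dt, giving 2√h = 2√h₀ − (0.0540/A) t.
Set h = 0: 2√h₀ = (0.0540/A) t_empty ⇒ t_empty = 2A√h₀/0.0540.
t_empty = 2·6.44·√5.31/0.0540 = 12.880·2.3043/0.0540 = 549.63 s.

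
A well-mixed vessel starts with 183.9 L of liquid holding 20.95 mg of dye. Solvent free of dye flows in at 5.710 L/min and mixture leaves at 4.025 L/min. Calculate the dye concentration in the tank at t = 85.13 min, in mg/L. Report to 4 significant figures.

Total volume: dV/dt = Q_in − Q_out = 1.68500 L/min, so V(t) = 183.9 + 1.68500 t and V(85.13) = 327.344 L.
Solute balance: dm/dt = 0 − Q_out C = −Q_out m/V(t).
Separate: dm/m = −Q_out dt/V(t) ⇒ ln(m/m₀) = −(Q_out/(Q_in−Q_out)) ln(V/V₀).
m = m₀ (V₀/V)^(Q_out/(Q_in−Q_out)) = 20.95 × (183.9/327.344)^(2.38872) = 5.28437 mg.
C = m/V = 5.28437/327.344 = 0.0161432 mg/L.

0.01614 mg/L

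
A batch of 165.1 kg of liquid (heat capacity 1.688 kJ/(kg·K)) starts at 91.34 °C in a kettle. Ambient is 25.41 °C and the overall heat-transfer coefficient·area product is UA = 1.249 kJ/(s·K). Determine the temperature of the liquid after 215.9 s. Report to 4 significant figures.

M c_p dT/dt = −UA(T − T_amb).
dT/dt = (T_ss − T)/τ with T_ss = T_amb = 25.4100 °C, τ = M c_p/UA = 165.1·1.688/1.249 = 223.130 s.
Integrating: T(t) = T_ss + (T₀ − T_ss) e^(−t/τ).
T(215.9) = 25.4100 + (65.9300)·0.379994 = 50.4630 °C.

50.46 °C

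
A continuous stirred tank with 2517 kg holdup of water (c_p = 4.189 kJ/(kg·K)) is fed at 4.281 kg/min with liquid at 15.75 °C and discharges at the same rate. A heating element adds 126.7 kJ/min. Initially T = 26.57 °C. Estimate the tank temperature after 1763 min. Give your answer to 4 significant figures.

M c_p dT/dt = ṁ c_p (T_in − T) + Q̇.
Rearrange: dT/dt = (T_ss − T)/τ with τ = M/ṁ = 587.947 min and T_ss = T_in + Q̇/(ṁ c_p) = 22.8151 °C.
Solution: T(t) = T_ss + (T₀ − T_ss) e^(−t/τ).
T(1763) = 22.8151 + (3.75486)·e^(−1763/587.947) = 22.8151 + (3.75486)·0.0498583 = 23.0024 °C.

23.00 °C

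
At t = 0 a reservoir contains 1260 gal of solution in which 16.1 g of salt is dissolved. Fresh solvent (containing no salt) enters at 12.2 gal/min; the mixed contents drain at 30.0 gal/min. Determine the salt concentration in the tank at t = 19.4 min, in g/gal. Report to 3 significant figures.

0.0103 g/gal

Let m(t) be the amount of salt. Volume: V(t) = V₀ + (Q_in − Q_out) t = 1260 − 17.800 t; V(19.4) = 914.68 gal.
No salt enters, so dm/dt = −Q_out · (m/V).
dm/m = −Q_out dt/(V₀ − 17.800 t); integrating gives ln(m/m₀) = −(Q_out/(Q_in−Q_out)) ln(V/V₀).
m = m₀ (V₀/V)^(Q_out/(Q_in−Q_out)) = 16.1 × (1260/914.68)^(-1.6854) = 9.3839 g.
C = m/V = 9.3839/914.68 = 0.010259 g/gal.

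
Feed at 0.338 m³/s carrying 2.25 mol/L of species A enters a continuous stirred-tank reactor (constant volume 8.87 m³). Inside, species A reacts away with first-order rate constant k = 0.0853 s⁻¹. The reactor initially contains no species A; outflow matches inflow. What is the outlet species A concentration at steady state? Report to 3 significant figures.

V dC/dt = Q(C_in − C) − k V C.
Steady state (dC/dt = 0): C_ss = Q C_in/(Q + kV) = C_in/(1 + kV/Q).
C_ss = 0.338·2.25/(0.338 + 0.0853·8.87) = 0.76050/1.0946 = 0.69477 mol/L.

0.695 mol/L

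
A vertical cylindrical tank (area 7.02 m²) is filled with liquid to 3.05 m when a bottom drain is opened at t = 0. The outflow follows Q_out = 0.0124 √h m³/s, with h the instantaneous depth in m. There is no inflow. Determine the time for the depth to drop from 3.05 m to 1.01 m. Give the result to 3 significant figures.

Unsteady balance on liquid volume: A dh/dt = −0.0124 √h.
This is separable: 2 d(√h)/dt = −0.0124/A, so √h = √h₀ − (0.0124/(2A)) t.
t = 2A(√h₀ − √h)/0.0124 = 2·7.02·(√3.05 − √1.01)/0.0124
  = 14.040 × (1.7464 − 1.0050) / 0.0124 = 839.50 s.

839 s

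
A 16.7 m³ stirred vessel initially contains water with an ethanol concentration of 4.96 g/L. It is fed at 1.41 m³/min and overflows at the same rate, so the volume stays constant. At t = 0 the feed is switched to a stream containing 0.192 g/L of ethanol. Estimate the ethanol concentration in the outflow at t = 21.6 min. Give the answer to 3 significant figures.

Species balance on the tank: V dC/dt = Q(C_in − C).
Rewrite as dC/dt + C/τ = C_in/τ, τ = V/Q = 11.844 min.
Solution: C(t) = C_in + (C₀ − C_in) e^(−t/τ).
C(21.6) = 0.192 + (4.96 − 0.192)·e^(−21.6/11.844) = 0.192 + (4.7680)·0.16143 = 0.96168 g/L.

0.962 g/L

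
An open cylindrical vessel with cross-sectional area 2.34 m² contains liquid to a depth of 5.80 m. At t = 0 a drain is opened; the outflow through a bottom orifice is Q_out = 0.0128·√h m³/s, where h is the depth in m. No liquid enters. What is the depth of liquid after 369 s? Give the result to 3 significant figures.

1.96 m

Mass balance (ρ constant): A dh/dt = −0.0128 √h.
Separate and integrate: 2(√h − √h₀) = −(0.0128/A) t.
√h = √5.80 − 0.0128·369/(2·2.34) = 2.4083 − 1.0092 = 1.3991.
h = 1.3991² = 1.9574 m.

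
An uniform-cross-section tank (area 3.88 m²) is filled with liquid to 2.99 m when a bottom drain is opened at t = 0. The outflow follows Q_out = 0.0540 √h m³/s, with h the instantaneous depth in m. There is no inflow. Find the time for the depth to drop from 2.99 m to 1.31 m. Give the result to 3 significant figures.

With no inflow, A dh/dt = −0.0540 √h.
∫ h^(−1/2) dh = −(0.0540/A) ∫ dt, giving 2√h = 2√h₀ − (0.0540/A) t.
t = 2A(√h₀ − √h)/0.0540 = 2·3.88·(√2.99 − √1.31)/0.0540
  = 7.7600 × (1.7292 − 1.1446) / 0.0540 = 84.011 s.

84.0 s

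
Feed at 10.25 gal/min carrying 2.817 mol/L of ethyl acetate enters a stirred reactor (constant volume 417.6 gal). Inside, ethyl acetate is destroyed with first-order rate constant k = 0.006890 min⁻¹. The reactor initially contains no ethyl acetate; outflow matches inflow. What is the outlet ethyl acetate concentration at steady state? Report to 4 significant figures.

Species balance: V dC/dt = Q C_in − Q C − k V C.
Steady state (dC/dt = 0): C_ss = Q C_in/(Q + kV) = C_in/(1 + kV/Q).
C_ss = 10.25·2.817/(10.25 + 0.006890·417.6) = 28.8743/13.1273 = 2.19956 mol/L.

2.200 mol/L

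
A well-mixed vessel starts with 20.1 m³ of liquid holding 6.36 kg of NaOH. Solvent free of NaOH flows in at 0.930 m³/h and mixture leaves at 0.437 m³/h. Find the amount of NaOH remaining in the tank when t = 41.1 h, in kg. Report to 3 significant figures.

Total volume: dV/dt = Q_in − Q_out = 0.49300 m³/h, so V(t) = 20.1 + 0.49300 t and V(41.1) = 40.362 m³.
Solute balance: dm/dt = 0 − Q_out C = −Q_out m/V(t).
Separate: dm/m = −Q_out dt/V(t) ⇒ ln(m/m₀) = −(Q_out/(Q_in−Q_out)) ln(V/V₀).
m = m₀ (V₀/V)^(Q_out/(Q_in−Q_out)) = 6.36 × (20.1/40.362)^(0.88641) = 3.4282 kg.

3.43 kg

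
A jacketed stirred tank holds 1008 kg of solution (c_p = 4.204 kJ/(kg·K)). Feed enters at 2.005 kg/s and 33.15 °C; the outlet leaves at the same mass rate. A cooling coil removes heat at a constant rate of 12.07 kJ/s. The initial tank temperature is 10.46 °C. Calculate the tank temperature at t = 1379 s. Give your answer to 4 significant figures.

M c_p dT/dt = ṁ c_p (T_in − T) − Q̇.
τ = M/ṁ = 502.743 s; T_ss = T_in − Q̇/(ṁ c_p) = 33.15 − 12.07/(2.005·4.204) = 31.7180 °C.
Solution: T(t) = T_ss + (T₀ − T_ss) e^(−t/τ).
T(1379) = 31.7180 + (-21.2580)·e^(−1379/502.743) = 31.7180 + (-21.2580)·0.0643801 = 30.3494 °C.

30.35 °C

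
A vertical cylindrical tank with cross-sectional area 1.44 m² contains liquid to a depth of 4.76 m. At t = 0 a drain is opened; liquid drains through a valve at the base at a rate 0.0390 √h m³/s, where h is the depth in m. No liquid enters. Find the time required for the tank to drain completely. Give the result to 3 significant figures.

Mass balance (ρ constant): A dh/dt = −0.0390 √h.
∫ h^(−1/2) dh = −(0.0390/A) ∫ dt, giving 2√h = 2√h₀ − (0.0390/A) t.
Set h = 0: 2√h₀ = (0.0390/A) t_empty ⇒ t_empty = 2A√h₀/0.0390.
t_empty = 2·1.44·√4.76/0.0390 = 2.8800·2.1817/0.0390 = 161.11 s.

161 s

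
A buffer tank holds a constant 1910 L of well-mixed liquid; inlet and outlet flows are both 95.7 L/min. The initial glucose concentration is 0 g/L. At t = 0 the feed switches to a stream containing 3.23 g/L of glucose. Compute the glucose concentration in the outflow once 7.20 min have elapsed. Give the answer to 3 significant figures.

0.978 g/L

Unsteady species balance (constant V, well mixed): V dC/dt = Q(C_in − C).
Rewrite as dC/dt + C/τ = C_in/τ, τ = V/Q = 19.958 min.
C approaches C_in exponentially: C(t) = C_in + (C₀ − C_in) e^(−t/τ).
C(7.20) = 3.23 + (0 − 3.23)·e^(−7.20/19.958) = 3.23 + (-3.2300)·0.69715 = 0.97820 g/L.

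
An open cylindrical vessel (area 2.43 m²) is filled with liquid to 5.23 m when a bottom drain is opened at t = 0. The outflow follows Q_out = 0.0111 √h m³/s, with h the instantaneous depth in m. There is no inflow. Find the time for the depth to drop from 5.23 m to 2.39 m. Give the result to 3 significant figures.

Accumulation of liquid (constant cross-section A): A dh/dt = −0.0111 √h.
∫ h^(−1/2) dh = −(0.0111/A) ∫ dt, giving 2√h = 2√h₀ − (0.0111/A) t.
t = 2A(√h₀ − √h)/0.0111 = 2·2.43·(√5.23 − √2.39)/0.0111
  = 4.8600 × (2.2869 − 1.5460) / 0.0111 = 324.42 s.

324 s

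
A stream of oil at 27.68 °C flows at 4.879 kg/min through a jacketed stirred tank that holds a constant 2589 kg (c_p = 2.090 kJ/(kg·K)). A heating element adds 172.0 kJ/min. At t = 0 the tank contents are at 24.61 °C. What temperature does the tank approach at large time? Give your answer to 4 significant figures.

Energy balance: M c_p dT/dt = ṁ c_p (T_in − T) + 172.0.
At steady state dT/dt = 0 ⇒ T_ss = T_in + Q̇/(ṁ c_p) = 27.68 + 172.0/(4.879·2.090) = 44.5475 °C.

44.55 °C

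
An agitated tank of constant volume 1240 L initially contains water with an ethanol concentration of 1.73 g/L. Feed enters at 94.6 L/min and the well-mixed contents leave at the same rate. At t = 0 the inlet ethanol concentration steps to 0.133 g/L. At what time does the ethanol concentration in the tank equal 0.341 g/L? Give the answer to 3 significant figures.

26.7 min

Accumulation = in − out for the solute gives V dC/dt = Q(C_in − C), so τ = V/Q = 13.108 min.
C(t) = C_in + (C₀ − C_in) e^(−t/τ). Set C = 0.341 and solve for t:
e^(−t/τ) = (C − C_in)/(C₀ − C_in) = (0.341 − 0.133)/(1.73 − 0.133) = 0.13024
t = −τ ln(…) = 13.108 × 2.0383 = 26.718 min.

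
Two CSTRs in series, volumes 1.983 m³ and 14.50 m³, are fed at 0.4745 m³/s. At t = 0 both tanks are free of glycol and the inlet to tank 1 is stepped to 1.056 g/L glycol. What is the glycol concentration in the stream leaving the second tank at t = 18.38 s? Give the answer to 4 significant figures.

0.3877 g/L

Each tank obeys Vᵢ dCᵢ/dt = Q(Cᵢ₋₁ − Cᵢ), so τᵢ = Vᵢ/Q.
τ₁ = 1.983/0.4745 = 4.17914 s; τ₂ = 14.50/0.4745 = 30.5585 s.
Tank 1: C₁ = C_in(1 − e^(−t/τ₁)). Tank 2 (τ₁ ≠ τ₂): C₂ = C_in[1 − (τ₁ e^(−t/τ₁) − τ₂ e^(−t/τ₂))/(τ₁ − τ₂)].
At t = 18.38: e^(−t/τ₁) = 0.0123014, e^(−t/τ₂) = 0.548006.
C₂ = 1.056·[1 − (4.17914·0.0123014 − 30.5585·0.548006)/(-26.3793)] = 1.056·0.367126 = 0.387685 g/L.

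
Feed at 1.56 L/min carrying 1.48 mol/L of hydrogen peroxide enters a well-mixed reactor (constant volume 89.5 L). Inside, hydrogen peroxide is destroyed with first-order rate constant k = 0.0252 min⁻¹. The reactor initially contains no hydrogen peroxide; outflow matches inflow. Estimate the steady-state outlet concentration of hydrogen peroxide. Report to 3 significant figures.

0.605 mol/L

Species balance: V dC/dt = Q C_in − Q C − k V C.
Steady state (dC/dt = 0): C_ss = Q C_in/(Q + kV) = C_in/(1 + kV/Q).
C_ss = 1.56·1.48/(1.56 + 0.0252·89.5) = 2.3088/3.8154 = 0.60513 mol/L.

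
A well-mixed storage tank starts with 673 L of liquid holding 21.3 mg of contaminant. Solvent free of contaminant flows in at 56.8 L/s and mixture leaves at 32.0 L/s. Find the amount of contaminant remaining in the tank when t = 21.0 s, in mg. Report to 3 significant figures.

Let m(t) be the amount of contaminant. Volume: V(t) = V₀ + (Q_in − Q_out) t = 673 + 24.800 t; V(21.0) = 1193.8 L.
Species balance (pure solvent in): dm/dt = −Q_out · m/V(t).
dm/m = −Q_out dt/(V₀ + 24.800 t); integrating gives ln(m/m₀) = −(Q_out/(Q_in−Q_out)) ln(V/V₀).
m = m₀ (V₀/V)^(Q_out/(Q_in−Q_out)) = 21.3 × (673/1193.8)^(1.2903) = 10.167 mg.

10.2 mg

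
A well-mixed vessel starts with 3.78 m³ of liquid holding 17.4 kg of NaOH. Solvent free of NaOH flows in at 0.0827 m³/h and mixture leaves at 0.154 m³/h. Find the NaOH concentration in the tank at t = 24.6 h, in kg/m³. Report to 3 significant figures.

2.23 kg/m³

Let m(t) be the amount of NaOH. Volume: V(t) = V₀ + (Q_in − Q_out) t = 3.78 − 0.071300 t; V(24.6) = 2.0260 m³.
No NaOH enters, so dm/dt = −Q_out · (m/V).
Separate: dm/m = −Q_out dt/V(t) ⇒ ln(m/m₀) = −(Q_out/(Q_in−Q_out)) ln(V/V₀).
m = m₀ (V₀/V)^(Q_out/(Q_in−Q_out)) = 17.4 × (3.78/2.0260)^(-2.1599) = 4.5243 kg.
C = m/V = 4.5243/2.0260 = 2.2331 kg/m³.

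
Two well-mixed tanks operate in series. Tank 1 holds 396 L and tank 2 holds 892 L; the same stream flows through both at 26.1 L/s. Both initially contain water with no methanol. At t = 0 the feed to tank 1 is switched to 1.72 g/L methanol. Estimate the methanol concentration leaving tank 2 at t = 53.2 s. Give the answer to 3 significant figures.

Each tank obeys Vᵢ dCᵢ/dt = Q(Cᵢ₋₁ − Cᵢ), so τᵢ = Vᵢ/Q.
τ₁ = 396/26.1 = 15.172 s; τ₂ = 892/26.1 = 34.176 s.
Tank 1: C₁ = C_in(1 − e^(−t/τ₁)). Tank 2 (τ₁ ≠ τ₂): C₂ = C_in[1 − (τ₁ e^(−t/τ₁) − τ₂ e^(−t/τ₂))/(τ₁ − τ₂)].
At t = 53.2: e^(−t/τ₁) = 0.030006, e^(−t/τ₂) = 0.21084.
C₂ = 1.72·[1 − (15.172·0.030006 − 34.176·0.21084)/(-19.004)] = 1.72·0.64478 = 1.1090 g/L.

1.11 g/L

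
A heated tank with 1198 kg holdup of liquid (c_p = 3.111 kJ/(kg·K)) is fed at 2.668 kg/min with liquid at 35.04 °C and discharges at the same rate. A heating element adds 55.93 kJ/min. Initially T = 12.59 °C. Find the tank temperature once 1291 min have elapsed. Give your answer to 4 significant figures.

First-law balance (no shaft work): M c_p dT/dt = ṁ c_p (T_in − T) + 55.93.
τ = M/ṁ = 449.025 min; T_ss = T_in + Q̇/(ṁ c_p) = 35.04 + 55.93/(2.668·3.111) = 41.7784 °C.
T approaches T_ss exponentially: T(t) = T_ss + (T₀ − T_ss) e^(−t/τ).
T(1291) = 41.7784 + (-29.1884)·e^(−1291/449.025) = 41.7784 + (-29.1884)·0.0564096 = 40.1319 °C.

40.13 °C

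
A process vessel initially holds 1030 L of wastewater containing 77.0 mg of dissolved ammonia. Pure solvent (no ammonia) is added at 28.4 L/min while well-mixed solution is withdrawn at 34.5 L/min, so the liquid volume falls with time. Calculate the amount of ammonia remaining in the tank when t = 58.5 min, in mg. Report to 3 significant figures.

Total volume: dV/dt = Q_in − Q_out = -6.1000 L/min, so V(t) = 1030 − 6.1000 t and V(58.5) = 673.15 L.
No ammonia enters, so dm/dt = −Q_out · (m/V).
dm/m = −Q_out dt/(V₀ − 6.1000 t); integrating gives ln(m/m₀) = −(Q_out/(Q_in−Q_out)) ln(V/V₀).
m = m₀ (V₀/V)^(Q_out/(Q_in−Q_out)) = 77.0 × (1030/673.15)^(-5.6557) = 6.9460 mg.

6.95 mg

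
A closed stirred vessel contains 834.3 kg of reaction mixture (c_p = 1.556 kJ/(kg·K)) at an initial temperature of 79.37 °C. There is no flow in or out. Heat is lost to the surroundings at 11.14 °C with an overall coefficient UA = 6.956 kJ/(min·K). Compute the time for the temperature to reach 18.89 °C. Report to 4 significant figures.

M c_p dT/dt = −UA(T − T_amb).
τ = M c_p/UA = 186.626 min; T_ss = T_amb = 11.1400 °C.
T(t) = T_ss + (T₀ − T_ss)e^(−t/τ); set T = 18.89:
t = −τ ln[(T − T_ss)/(T₀ − T_ss)] = −186.626 · ln(0.113586) = 405.947 min.

405.9 min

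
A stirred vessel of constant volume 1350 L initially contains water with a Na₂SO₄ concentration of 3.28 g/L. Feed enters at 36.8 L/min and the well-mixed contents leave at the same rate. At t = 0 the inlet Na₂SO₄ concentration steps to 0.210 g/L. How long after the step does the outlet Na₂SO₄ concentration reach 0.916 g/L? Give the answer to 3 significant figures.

Mass balance on the solute (V constant): V dC/dt = Q(C_in − C), so τ = V/Q = 36.685 min.
C(t) = C_in + (C₀ − C_in) e^(−t/τ). Set C = 0.916 and solve for t:
e^(−t/τ) = (C − C_in)/(C₀ − C_in) = (0.916 − 0.210)/(3.28 − 0.210) = 0.22997
t = −τ ln(…) = 36.685 × 1.4698 = 53.920 min.

53.9 min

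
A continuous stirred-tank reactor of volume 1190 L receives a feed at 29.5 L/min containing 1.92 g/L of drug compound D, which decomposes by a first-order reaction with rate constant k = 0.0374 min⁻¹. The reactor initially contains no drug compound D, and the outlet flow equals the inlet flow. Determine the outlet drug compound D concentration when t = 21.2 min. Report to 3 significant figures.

Accumulation = in − out − consumed: V dC/dt = Q C_in − Q C − k V C.
This is linear with rate a = Q/V + k = 0.062190 min⁻¹.
C_ss = Q C_in/(Q + kV) = 0.76534 g/L; C(t) = C_ss + (C₀ − C_ss) e^(−a t).
C(21.2) = 0.76534 + (-0.76534)·e^(−0.062190·21.2) = 0.76534 + (-0.76534)·0.26756 = 0.56057 g/L.

0.561 g/L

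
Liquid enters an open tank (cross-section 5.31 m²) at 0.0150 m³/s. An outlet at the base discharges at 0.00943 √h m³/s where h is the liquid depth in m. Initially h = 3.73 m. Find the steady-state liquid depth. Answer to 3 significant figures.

2.53 m

A dh/dt = Q_in − 0.00943 √h. Steady state requires inflow = outflow:
Q_in = 0.00943 √h_ss ⇒ √h_ss = 0.0150/0.00943 = 1.5907.
h_ss = 1.5907² = 2.5302 m. (Since h₀ = 3.73 m > h_ss, the level will fall toward this value.)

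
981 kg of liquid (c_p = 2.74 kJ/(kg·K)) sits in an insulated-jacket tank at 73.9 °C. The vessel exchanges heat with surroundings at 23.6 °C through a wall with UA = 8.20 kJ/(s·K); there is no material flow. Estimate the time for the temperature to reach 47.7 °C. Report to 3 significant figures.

Unsteady energy balance on the tank contents: M c_p dT/dt = −UA(T − T_amb).
τ = M c_p/UA = 327.80 s; T_ss = T_amb = 23.600 °C.
T(t) = T_ss + (T₀ − T_ss)e^(−t/τ); set T = 47.7:
t = −τ ln[(T − T_ss)/(T₀ − T_ss)] = −327.80 · ln(0.47913) = 241.19 s.

241 s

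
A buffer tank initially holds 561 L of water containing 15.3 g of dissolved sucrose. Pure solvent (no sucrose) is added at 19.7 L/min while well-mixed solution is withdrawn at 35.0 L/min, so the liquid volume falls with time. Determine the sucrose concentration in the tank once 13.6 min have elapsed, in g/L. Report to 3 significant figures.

Total volume: dV/dt = Q_in − Q_out = -15.300 L/min, so V(t) = 561 − 15.300 t and V(13.6) = 352.92 L.
No sucrose enters, so dm/dt = −Q_out · (m/V).
Separate: dm/m = −Q_out dt/V(t) ⇒ ln(m/m₀) = −(Q_out/(Q_in−Q_out)) ln(V/V₀).
m = m₀ (V₀/V)^(Q_out/(Q_in−Q_out)) = 15.3 × (561/352.92)^(-2.2876) = 5.2995 g.
C = m/V = 5.2995/352.92 = 0.015016 g/L.

0.0150 g/L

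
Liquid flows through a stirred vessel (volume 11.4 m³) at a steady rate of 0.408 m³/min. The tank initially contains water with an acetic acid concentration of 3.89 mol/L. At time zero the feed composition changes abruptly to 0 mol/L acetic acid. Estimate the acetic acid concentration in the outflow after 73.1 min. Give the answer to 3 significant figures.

Transient balance on the dissolved component: V dC/dt = Q(C_in − C).
So dC/dt = (C_in − C)/τ with τ = V/Q = 11.4/0.408 = 27.941 min.
This is linear first-order; C(t) = C_in + (C₀ − C_in) e^(−t/τ).
C(73.1) = 0 + (3.89 − 0)·e^(−73.1/27.941) = 0 + (3.8900)·0.073079 = 0.28428 mol/L.

0.284 mol/L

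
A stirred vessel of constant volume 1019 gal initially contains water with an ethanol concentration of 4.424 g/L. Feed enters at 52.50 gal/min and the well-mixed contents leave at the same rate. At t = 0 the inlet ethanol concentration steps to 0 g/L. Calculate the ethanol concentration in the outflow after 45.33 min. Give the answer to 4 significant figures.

Species balance on the tank: V dC/dt = Q(C_in − C).
Time constant τ = V/Q = 1019/52.50 = 19.4095 min.
Solution: C(t) = C_in + (C₀ − C_in) e^(−t/τ).
C(45.33) = 0 + (4.424 − 0)·e^(−45.33/19.4095) = 0 + (4.42400)·0.0967668 = 0.428096 g/L.

0.4281 g/L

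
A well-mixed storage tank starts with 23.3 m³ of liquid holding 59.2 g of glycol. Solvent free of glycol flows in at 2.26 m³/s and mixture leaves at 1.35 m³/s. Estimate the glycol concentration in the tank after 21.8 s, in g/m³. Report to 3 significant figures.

Let m(t) be the amount of glycol. Volume: V(t) = V₀ + (Q_in − Q_out) t = 23.3 + 0.91000 t; V(21.8) = 43.138 m³.
Solute balance: dm/dt = 0 − Q_out C = −Q_out m/V(t).
dm/m = −Q_out dt/(V₀ + 0.91000 t); integrating gives ln(m/m₀) = −(Q_out/(Q_in−Q_out)) ln(V/V₀).
m = m₀ (V₀/V)^(Q_out/(Q_in−Q_out)) = 59.2 × (23.3/43.138)^(1.4835) = 23.740 g.
C = m/V = 23.740/43.138 = 0.55032 g/m³.

0.550 g/m³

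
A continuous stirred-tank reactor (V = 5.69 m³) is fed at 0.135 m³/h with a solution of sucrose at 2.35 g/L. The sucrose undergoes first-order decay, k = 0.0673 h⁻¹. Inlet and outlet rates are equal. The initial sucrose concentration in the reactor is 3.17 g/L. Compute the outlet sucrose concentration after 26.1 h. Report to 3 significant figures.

V dC/dt = Q(C_in − C) − k V C.
This is linear with rate a = Q/V + k = 0.091026 h⁻¹.
C_ss = Q C_in/(Q + kV) = 0.61253 g/L; C(t) = C_ss + (C₀ − C_ss) e^(−a t).
C(26.1) = 0.61253 + (2.5575)·e^(−0.091026·26.1) = 0.61253 + (2.5575)·0.092942 = 0.85022 g/L.

0.850 g/L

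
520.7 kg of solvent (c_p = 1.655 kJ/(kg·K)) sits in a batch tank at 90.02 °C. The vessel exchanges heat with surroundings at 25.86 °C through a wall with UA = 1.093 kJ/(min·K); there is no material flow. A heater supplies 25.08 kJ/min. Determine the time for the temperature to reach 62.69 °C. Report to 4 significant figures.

Energy balance: M c_p dT/dt = −UA(T − T_amb) + Q̇.
τ = M c_p/UA = 788.434 min; T_ss = T_amb + Q̇/UA = 25.86 + 25.08/1.093 = 48.8060 °C.
T(t) = T_ss + (T₀ − T_ss)e^(−t/τ); set T = 62.69:
t = −τ ln[(T − T_ss)/(T₀ − T_ss)] = −788.434 · ln(0.336875) = 857.849 min.

857.8 min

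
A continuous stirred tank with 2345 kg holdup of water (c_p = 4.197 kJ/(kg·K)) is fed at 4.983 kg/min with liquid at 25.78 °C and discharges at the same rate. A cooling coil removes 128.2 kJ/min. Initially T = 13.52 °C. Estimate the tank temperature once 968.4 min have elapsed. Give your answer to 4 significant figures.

18.87 °C

M c_p dT/dt = ṁ c_p (T_in − T) − Q̇.
τ = M/ṁ = 470.600 min; T_ss = T_in − Q̇/(ṁ c_p) = 25.78 − 128.2/(4.983·4.197) = 19.6500 °C.
Solution: T(t) = T_ss + (T₀ − T_ss) e^(−t/τ).
T(968.4) = 19.6500 + (-6.13003)·e^(−968.4/470.600) = 19.6500 + (-6.13003)·0.127735 = 18.8670 °C.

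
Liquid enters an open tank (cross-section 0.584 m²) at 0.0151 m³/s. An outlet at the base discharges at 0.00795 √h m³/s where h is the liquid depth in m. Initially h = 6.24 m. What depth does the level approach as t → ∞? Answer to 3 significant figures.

3.61 m

Level balance: A dh/dt = 0.0151 − 0.00795 √h. Setting dh/dt = 0:
Q_in = 0.00795 √h_ss ⇒ √h_ss = 0.0151/0.00795 = 1.8994.
h_ss = 1.8994² = 3.6076 m. (Since h₀ = 6.24 m > h_ss, the level will fall toward this value.)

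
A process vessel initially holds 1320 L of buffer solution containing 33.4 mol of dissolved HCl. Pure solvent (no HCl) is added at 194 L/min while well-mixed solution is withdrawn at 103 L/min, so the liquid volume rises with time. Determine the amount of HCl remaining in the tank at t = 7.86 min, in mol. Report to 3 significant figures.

Total volume: dV/dt = Q_in − Q_out = 91.000 L/min, so V(t) = 1320 + 91.000 t and V(7.86) = 2035.3 L.
Solute balance: dm/dt = 0 − Q_out C = −Q_out m/V(t).
Separate: dm/m = −Q_out dt/V(t) ⇒ ln(m/m₀) = −(Q_out/(Q_in−Q_out)) ln(V/V₀).
m = m₀ (V₀/V)^(Q_out/(Q_in−Q_out)) = 33.4 × (1320/2035.3)^(1.1319) = 20.460 mol.

20.5 mol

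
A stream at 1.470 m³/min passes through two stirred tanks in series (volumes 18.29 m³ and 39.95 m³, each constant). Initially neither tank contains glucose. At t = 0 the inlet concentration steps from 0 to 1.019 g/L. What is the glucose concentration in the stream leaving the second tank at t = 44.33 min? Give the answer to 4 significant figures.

0.6756 g/L

Species balance on tank i: dCᵢ/dt = (Cᵢ₋₁ − Cᵢ)/τᵢ with τᵢ = Vᵢ/Q.
τ₁ = 18.29/1.470 = 12.4422 min; τ₂ = 39.95/1.470 = 27.1769 min.
Tank 1: C₁ = C_in(1 − e^(−t/τ₁)). Tank 2 (τ₁ ≠ τ₂): C₂ = C_in[1 − (τ₁ e^(−t/τ₁) − τ₂ e^(−t/τ₂))/(τ₁ − τ₂)].
At t = 44.33: e^(−t/τ₁) = 0.0283570, e^(−t/τ₂) = 0.195701.
C₂ = 1.019·[1 − (12.4422·0.0283570 − 27.1769·0.195701)/(-14.7347)] = 1.019·0.662991 = 0.675588 g/L.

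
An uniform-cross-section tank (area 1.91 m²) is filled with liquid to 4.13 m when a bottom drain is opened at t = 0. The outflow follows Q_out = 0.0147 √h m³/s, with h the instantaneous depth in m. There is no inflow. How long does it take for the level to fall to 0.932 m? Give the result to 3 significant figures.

Mass balance (ρ constant): A dh/dt = −0.0147 √h.
This is separable: 2 d(√h)/dt = −0.0147/A, so √h = √h₀ − (0.0147/(2A)) t.
t = 2A(√h₀ − √h)/0.0147 = 2·1.91·(√4.13 − √0.932)/0.0147
  = 3.8200 × (2.0322 − 0.96540) / 0.0147 = 277.23 s.

277 s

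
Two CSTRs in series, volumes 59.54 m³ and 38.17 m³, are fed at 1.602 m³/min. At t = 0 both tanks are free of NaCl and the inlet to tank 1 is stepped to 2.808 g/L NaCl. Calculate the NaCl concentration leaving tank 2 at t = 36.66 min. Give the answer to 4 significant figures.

0.9671 g/L

Species balance on tank i: dCᵢ/dt = (Cᵢ₋₁ − Cᵢ)/τᵢ with τᵢ = Vᵢ/Q.
τ₁ = 59.54/1.602 = 37.1660 min; τ₂ = 38.17/1.602 = 23.8265 min.
Tank 1: C₁ = C_in(1 − e^(−t/τ₁)). Tank 2 (τ₁ ≠ τ₂): C₂ = C_in[1 − (τ₁ e^(−t/τ₁) − τ₂ e^(−t/τ₂))/(τ₁ − τ₂)].
At t = 36.66: e^(−t/τ₁) = 0.372923, e^(−t/τ₂) = 0.214676.
C₂ = 2.808·[1 − (37.1660·0.372923 − 23.8265·0.214676)/(13.3396)] = 2.808·0.344425 = 0.967147 g/L.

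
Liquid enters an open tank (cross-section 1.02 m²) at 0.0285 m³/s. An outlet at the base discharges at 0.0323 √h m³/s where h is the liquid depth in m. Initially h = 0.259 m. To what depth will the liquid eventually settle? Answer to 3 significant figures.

0.779 m

Unsteady balance on liquid volume: A dh/dt = Q_in − 0.0323 √h. At steady state dh/dt = 0:
Q_in = 0.0323 √h_ss ⇒ √h_ss = 0.0285/0.0323 = 0.88235.
h_ss = 0.88235² = 0.77855 m. (Since h₀ = 0.259 m < h_ss, the level will rise toward this value.)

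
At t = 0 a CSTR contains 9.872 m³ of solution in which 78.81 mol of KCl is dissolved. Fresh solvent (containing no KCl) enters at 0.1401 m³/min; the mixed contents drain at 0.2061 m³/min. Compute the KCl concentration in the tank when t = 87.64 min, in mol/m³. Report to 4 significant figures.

Let m(t) be the amount of KCl. Volume: V(t) = V₀ + (Q_in − Q_out) t = 9.872 − 0.0660000 t; V(87.64) = 4.08776 m³.
No KCl enters, so dm/dt = −Q_out · (m/V).
Separate: dm/m = −Q_out dt/V(t) ⇒ ln(m/m₀) = −(Q_out/(Q_in−Q_out)) ln(V/V₀).
m = m₀ (V₀/V)^(Q_out/(Q_in−Q_out)) = 78.81 × (9.872/4.08776)^(-3.12273) = 5.02143 mol.
C = m/V = 5.02143/4.08776 = 1.22841 mol/m³.

1.228 mol/m³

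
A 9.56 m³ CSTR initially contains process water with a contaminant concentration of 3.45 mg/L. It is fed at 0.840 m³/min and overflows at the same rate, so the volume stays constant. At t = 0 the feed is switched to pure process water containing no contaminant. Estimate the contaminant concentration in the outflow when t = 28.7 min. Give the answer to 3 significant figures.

Accumulation = in − out for the solute gives V dC/dt = Q(C_in − C).
Rewrite as dC/dt + C/τ = C_in/τ, τ = V/Q = 11.381 min.
Solution: C(t) = C_in + (C₀ − C_in) e^(−t/τ).
C(28.7) = 0 + (3.45 − 0)·e^(−28.7/11.381) = 0 + (3.4500)·0.080318 = 0.27710 mg/L.

0.277 mg/L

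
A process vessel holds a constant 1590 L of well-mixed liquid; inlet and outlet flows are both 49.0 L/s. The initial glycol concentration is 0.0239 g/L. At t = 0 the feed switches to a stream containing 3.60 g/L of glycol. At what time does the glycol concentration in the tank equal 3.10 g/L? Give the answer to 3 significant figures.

63.8 s

Accumulation = in − out for the solute gives V dC/dt = Q(C_in − C), so τ = V/Q = 32.449 s.
C(t) = C_in + (C₀ − C_in) e^(−t/τ). Set C = 3.10 and solve for t:
e^(−t/τ) = (C − C_in)/(C₀ − C_in) = (3.10 − 3.60)/(0.0239 − 3.60) = 0.13982
t = −τ ln(…) = 32.449 × 1.9674 = 63.841 s.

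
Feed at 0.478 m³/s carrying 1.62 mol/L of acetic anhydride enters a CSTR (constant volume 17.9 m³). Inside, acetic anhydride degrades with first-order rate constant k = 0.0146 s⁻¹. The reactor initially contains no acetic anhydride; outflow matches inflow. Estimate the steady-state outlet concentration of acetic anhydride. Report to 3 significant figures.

1.05 mol/L

Species balance: V dC/dt = Q C_in − Q C − k V C.
At steady state: 0 = Q C_in − (Q + kV) C_ss, so C_ss = Q C_in/(Q + kV).
C_ss = 0.478·1.62/(0.478 + 0.0146·17.9) = 0.77436/0.73934 = 1.0474 mol/L.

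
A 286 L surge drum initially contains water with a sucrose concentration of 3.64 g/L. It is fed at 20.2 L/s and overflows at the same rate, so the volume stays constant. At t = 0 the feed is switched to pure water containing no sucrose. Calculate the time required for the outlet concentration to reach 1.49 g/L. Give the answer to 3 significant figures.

Species balance: V dC/dt = Q(C_in − C) ⇒ τ = V/Q = 14.158 s.
C(t) = C_in + (C₀ − C_in) e^(−t/τ). Set C = 1.49 and solve for t:
e^(−t/τ) = (C − C_in)/(C₀ − C_in) = (1.49 − 0)/(3.64 − 0) = 0.40934
t = −τ ln(…) = 14.158 × 0.89321 = 12.646 s.

12.6 s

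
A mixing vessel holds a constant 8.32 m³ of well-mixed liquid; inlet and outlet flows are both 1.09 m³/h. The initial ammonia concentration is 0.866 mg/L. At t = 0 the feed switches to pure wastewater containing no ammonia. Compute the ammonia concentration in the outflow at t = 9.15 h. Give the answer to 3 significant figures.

0.261 mg/L

Mass balance on the solute (V constant): V dC/dt = Q(C_in − C).
Time constant τ = V/Q = 8.32/1.09 = 7.6330 h.
C approaches C_in exponentially: C(t) = C_in + (C₀ − C_in) e^(−t/τ).
C(9.15) = 0 + (0.866 − 0)·e^(−9.15/7.6330) = 0 + (0.86600)·0.30157 = 0.26116 mg/L.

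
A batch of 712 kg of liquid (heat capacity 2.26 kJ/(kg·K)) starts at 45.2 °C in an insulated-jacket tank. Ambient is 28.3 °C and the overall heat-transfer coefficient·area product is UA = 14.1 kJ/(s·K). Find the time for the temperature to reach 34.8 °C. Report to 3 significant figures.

109 s

M c_p dT/dt = −UA(T − T_amb).
τ = M c_p/UA = 114.12 s; T_ss = T_amb = 28.300 °C.
T(t) = T_ss + (T₀ − T_ss)e^(−t/τ); set T = 34.8:
t = −τ ln[(T − T_ss)/(T₀ − T_ss)] = −114.12 · ln(0.38462) = 109.04 s.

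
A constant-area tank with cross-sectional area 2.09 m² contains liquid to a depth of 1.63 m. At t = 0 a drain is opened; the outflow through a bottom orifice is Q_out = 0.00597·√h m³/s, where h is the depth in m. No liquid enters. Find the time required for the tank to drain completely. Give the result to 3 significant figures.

894 s

Unsteady balance on liquid volume: A dh/dt = −0.00597 √h.
∫ h^(−1/2) dh = −(0.00597/A) ∫ dt, giving 2√h = 2√h₀ − (0.00597/A) t.
Tank is empty when √h = 0: t_empty = 2A√h₀/0.00597.
t_empty = 2·2.09·√1.63/0.00597 = 4.1800·1.2767/0.00597 = 893.91 s.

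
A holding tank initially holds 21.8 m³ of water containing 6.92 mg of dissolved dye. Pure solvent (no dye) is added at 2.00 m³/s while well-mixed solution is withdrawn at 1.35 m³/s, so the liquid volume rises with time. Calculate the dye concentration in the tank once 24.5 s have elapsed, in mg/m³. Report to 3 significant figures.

0.0587 mg/m³

Let m(t) be the amount of dye. Volume: V(t) = V₀ + (Q_in − Q_out) t = 21.8 + 0.65000 t; V(24.5) = 37.725 m³.
No dye enters, so dm/dt = −Q_out · (m/V).
Separate: dm/m = −Q_out dt/V(t) ⇒ ln(m/m₀) = −(Q_out/(Q_in−Q_out)) ln(V/V₀).
m = m₀ (V₀/V)^(Q_out/(Q_in−Q_out)) = 6.92 × (21.8/37.725)^(2.0769) = 2.2153 mg.
C = m/V = 2.2153/37.725 = 0.058723 mg/m³.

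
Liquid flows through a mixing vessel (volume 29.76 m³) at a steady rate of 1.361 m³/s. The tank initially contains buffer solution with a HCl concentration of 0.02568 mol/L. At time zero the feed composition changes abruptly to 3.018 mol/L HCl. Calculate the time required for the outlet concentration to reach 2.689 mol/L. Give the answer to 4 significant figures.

Accumulation = in − out for the solute gives V dC/dt = Q(C_in − C), so τ = V/Q = 21.8663 s.
C(t) = C_in + (C₀ − C_in) e^(−t/τ). Set C = 2.689 and solve for t:
e^(−t/τ) = (C − C_in)/(C₀ − C_in) = (2.689 − 3.018)/(0.02568 − 3.018) = 0.109948
t = −τ ln(…) = 21.8663 × 2.20775 = 48.2752 s.

48.28 s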